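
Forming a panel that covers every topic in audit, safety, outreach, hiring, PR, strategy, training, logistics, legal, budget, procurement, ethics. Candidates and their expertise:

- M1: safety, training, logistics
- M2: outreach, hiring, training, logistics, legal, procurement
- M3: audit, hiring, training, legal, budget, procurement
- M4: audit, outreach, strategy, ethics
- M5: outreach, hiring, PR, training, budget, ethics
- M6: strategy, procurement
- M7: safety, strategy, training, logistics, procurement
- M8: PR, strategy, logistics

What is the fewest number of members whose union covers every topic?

3

M3, M5, M7 together cover {audit, safety, outreach, hiring, PR, strategy, training, logistics, legal, budget, procurement, ethics} — every topic.
No 2 of the 8 members cover everything (all 28 pairs fall short), so 3 is minimum.
Greedy (largest uncovered first) would take M2, M4, M5, M1 — 4 members — but 3 suffice.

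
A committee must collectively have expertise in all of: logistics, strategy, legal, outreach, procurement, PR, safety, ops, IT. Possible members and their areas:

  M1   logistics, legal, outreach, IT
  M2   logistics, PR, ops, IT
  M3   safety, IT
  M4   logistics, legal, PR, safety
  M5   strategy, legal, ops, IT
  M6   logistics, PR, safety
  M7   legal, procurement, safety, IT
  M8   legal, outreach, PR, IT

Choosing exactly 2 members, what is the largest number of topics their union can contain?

7

Choosing M2, M7 covers {logistics, legal, procurement, PR, safety, ops, IT} — 7 topics.
No choice of 2 members does better; here strategy, outreach are left uncovered.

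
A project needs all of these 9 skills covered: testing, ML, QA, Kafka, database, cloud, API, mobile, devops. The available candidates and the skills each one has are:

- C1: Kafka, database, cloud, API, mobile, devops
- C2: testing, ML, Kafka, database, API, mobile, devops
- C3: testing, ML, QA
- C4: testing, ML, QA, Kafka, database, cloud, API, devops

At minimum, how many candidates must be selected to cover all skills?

C1, C3 together cover {testing, ML, QA, Kafka, database, cloud, API, mobile, devops} — every skill.
No single candidate contains all 9 skills, so 2 is optimal.

2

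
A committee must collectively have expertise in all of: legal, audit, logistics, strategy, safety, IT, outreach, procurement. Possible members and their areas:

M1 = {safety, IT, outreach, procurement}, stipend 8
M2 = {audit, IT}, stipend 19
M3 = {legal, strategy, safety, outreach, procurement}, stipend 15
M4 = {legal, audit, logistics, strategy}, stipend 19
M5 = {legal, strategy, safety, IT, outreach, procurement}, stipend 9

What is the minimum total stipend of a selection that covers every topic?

M1, M4 cover every topic at stipend 8 + 19 = 27.
Any cover uses at least 2 members; among all covering selections none totals below 27.

27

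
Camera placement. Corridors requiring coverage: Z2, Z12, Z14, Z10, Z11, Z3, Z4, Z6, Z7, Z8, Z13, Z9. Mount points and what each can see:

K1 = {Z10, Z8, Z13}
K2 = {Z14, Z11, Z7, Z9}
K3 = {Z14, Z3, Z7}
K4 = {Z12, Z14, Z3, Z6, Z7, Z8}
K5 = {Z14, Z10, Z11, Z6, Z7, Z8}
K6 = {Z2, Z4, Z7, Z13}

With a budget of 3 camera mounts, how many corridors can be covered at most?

11

Choosing K2, K4, K6 covers {Z2, Z12, Z14, Z11, Z3, Z4, Z6, Z7, Z8, Z13, Z9} — 11 corridors.
No choice of 3 camera mounts does better; here Z10 is left uncovered.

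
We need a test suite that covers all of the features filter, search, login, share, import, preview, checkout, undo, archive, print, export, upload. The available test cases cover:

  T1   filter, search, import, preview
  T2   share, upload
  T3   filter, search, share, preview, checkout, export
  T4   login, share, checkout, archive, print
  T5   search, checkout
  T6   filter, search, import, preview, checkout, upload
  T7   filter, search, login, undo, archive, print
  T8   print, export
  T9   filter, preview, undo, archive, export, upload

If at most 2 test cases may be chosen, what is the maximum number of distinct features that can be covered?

10

Choosing T3, T7 covers {filter, search, login, share, preview, checkout, undo, archive, print, export} — 10 features.
No choice of 2 test cases does better; here import, upload are left uncovered.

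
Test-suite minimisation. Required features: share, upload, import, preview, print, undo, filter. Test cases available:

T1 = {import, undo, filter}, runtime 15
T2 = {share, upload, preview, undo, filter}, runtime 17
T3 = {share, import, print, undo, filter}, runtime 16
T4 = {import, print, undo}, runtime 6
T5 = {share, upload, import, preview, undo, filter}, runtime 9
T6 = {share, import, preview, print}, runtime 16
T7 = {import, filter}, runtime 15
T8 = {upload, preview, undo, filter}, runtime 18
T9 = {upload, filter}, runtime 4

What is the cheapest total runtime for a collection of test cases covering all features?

15

T4, T5 cover every feature at runtime 6 + 9 = 15.
Any cover uses at least 2 test cases; among all covering selections none totals below 15.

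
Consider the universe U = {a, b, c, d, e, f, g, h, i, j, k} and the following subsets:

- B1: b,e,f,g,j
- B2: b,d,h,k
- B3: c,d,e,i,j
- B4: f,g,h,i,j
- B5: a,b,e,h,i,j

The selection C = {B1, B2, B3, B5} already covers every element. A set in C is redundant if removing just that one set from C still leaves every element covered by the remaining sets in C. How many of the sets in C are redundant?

Drop B1: f, g uncovered — not redundant.
Drop B2: k uncovered — not redundant.
Drop B3: c uncovered — not redundant.
Drop B5: a uncovered — not redundant.
None of the sets in C is redundant.

0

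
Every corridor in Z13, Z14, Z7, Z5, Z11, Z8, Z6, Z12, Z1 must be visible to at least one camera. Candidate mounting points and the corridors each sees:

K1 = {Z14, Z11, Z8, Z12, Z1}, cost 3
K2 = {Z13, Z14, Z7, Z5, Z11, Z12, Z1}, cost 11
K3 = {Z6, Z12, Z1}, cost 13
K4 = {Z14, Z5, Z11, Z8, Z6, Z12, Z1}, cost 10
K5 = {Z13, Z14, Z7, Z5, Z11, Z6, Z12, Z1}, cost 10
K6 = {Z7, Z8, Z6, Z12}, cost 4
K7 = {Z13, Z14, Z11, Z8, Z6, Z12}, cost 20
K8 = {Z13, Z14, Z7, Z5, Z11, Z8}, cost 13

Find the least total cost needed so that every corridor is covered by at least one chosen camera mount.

13

K1, K5 cover every corridor at cost 3 + 10 = 13.
Any cover uses at least 2 camera mounts; among all covering selections none totals below 13.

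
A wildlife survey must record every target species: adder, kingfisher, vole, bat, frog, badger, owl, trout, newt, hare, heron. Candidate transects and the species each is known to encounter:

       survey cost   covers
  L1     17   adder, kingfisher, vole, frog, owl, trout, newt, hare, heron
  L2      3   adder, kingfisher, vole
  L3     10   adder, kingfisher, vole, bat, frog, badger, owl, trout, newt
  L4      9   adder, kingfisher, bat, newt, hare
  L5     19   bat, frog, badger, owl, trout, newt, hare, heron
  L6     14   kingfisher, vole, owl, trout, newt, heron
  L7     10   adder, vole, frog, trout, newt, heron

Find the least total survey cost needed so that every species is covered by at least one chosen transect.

22

L2, L5 cover every species at survey cost 3 + 19 = 22.
Any cover uses at least 2 transects; among all covering selections none totals below 22.
Greedy by coverage-per-survey cost would pick L2, L3, L1 for 30 — worse than the optimum 22.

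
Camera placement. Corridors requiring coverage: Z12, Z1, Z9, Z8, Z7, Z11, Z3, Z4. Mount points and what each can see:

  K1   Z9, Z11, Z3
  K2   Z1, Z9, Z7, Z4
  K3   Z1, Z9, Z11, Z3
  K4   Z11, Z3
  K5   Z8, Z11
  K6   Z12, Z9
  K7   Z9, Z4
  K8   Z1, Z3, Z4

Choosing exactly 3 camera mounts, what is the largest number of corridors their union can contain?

7

Choosing K1, K2, K5 covers {Z1, Z9, Z8, Z7, Z11, Z3, Z4} — 7 corridors.
No choice of 3 camera mounts does better; here Z12 is left uncovered.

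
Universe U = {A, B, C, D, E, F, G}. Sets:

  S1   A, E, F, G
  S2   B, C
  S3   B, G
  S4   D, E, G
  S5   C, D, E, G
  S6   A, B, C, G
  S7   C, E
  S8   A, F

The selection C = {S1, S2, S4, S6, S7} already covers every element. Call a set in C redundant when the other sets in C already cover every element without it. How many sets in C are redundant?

3

Drop S1: F uncovered — not redundant.
Drop S2: the rest still cover every element — redundant.
Drop S4: D uncovered — not redundant.
Drop S6: the rest still cover every element — redundant.
Drop S7: the rest still cover every element — redundant.
3 redundant: S2, S6, S7.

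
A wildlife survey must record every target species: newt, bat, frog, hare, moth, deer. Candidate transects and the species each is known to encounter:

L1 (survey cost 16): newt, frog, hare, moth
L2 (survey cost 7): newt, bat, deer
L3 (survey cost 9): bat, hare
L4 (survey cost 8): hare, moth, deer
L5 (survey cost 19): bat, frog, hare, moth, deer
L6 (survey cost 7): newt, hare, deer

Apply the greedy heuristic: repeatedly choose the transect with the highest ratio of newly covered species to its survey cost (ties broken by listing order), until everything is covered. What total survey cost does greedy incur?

31

Pick 1: L2 adds 3 new (newt, bat, deer) at survey cost 7 (ratio 3/7).
Pick 2: L4 adds 2 new (hare, moth) at survey cost 8 (ratio 2/8).
Pick 3: L1 adds 1 new (frog) at survey cost 16 (ratio 1/16).
Greedy total survey cost: 7 + 8 + 16 = 31. (The true optimum is 23, so greedy overshoots here.)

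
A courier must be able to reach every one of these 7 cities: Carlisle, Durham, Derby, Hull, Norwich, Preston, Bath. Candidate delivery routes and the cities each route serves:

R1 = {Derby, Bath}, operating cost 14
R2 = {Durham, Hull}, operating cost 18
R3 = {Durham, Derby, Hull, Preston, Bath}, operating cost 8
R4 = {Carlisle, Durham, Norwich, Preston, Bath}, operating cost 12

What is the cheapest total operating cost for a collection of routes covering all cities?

20

R3, R4 cover every city at operating cost 8 + 12 = 20.
Any cover uses at least 2 routes; among all covering selections none totals below 20.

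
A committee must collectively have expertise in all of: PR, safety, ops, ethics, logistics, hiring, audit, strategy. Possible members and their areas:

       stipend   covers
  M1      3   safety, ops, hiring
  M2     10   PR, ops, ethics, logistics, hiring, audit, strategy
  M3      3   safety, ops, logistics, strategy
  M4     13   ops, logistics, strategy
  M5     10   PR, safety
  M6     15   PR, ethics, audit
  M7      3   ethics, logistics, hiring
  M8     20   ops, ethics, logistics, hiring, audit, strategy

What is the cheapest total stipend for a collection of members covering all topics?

13

M1, M2 cover every topic at stipend 3 + 10 = 13.
Any cover uses at least 2 members; among all covering selections none totals below 13.
Greedy by coverage-per-stipend would pick M3, M7, M2 for 16 — worse than the optimum 13.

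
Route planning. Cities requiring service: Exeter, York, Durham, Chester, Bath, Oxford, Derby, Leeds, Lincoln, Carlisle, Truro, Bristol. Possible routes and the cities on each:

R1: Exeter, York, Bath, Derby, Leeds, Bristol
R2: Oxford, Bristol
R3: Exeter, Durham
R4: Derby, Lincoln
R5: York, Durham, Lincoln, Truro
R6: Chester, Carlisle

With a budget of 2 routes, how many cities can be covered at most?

9

Choosing R1, R5 covers {Exeter, York, Durham, Bath, Derby, Leeds, Lincoln, Truro, Bristol} — 9 cities.
No choice of 2 routes does better; here Chester, Oxford, Carlisle are left uncovered.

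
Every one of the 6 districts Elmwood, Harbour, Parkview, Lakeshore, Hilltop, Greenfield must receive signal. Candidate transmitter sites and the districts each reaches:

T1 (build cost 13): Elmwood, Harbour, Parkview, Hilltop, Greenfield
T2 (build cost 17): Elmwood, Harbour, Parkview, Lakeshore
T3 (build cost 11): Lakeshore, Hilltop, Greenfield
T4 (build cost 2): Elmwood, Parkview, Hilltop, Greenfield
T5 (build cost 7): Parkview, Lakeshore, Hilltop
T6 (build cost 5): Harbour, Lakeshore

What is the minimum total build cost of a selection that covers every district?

7

T4, T6 cover every district at build cost 2 + 5 = 7.
Any cover uses at least 2 transmitter sites; among all covering selections none totals below 7.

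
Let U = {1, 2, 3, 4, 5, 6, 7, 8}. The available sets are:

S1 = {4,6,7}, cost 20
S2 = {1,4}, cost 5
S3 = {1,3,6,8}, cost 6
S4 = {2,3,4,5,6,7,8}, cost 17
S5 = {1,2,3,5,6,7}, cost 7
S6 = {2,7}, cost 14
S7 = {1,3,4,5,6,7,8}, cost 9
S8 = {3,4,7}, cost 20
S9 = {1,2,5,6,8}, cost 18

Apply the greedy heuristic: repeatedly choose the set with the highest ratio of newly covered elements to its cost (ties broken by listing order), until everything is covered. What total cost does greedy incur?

16

Pick 1: S5 adds 6 new (1, 2, 3, 5, 6, 7) at cost 7 (ratio 6/7).
Pick 2: S7 adds 2 new (4, 8) at cost 9 (ratio 2/9).
Greedy total cost: 7 + 9 = 16.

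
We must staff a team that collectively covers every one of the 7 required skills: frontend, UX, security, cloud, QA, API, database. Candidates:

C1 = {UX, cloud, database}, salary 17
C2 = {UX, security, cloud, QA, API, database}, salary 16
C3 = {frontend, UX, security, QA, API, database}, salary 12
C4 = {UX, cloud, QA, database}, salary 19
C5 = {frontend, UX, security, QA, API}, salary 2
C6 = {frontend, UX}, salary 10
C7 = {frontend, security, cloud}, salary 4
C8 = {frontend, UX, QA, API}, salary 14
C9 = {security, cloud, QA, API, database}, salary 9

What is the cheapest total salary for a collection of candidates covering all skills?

C5, C9 cover every skill at salary 2 + 9 = 11.
Any cover uses at least 2 candidates; among all covering selections none totals below 11.
Greedy by coverage-per-salary would pick C5, C7, C9 for 15 — worse than the optimum 11.

11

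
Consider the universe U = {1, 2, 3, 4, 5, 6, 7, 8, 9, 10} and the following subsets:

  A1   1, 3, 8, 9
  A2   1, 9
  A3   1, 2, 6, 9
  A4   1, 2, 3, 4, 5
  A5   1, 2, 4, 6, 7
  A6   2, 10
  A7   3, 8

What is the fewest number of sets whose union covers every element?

4

A1, A4, A5, A6 together cover {1, 2, 3, 4, 5, 6, 7, 8, 9, 10} — every element.
No 3 of the 7 sets cover everything (all 35 triples fall short), so 4 is minimum.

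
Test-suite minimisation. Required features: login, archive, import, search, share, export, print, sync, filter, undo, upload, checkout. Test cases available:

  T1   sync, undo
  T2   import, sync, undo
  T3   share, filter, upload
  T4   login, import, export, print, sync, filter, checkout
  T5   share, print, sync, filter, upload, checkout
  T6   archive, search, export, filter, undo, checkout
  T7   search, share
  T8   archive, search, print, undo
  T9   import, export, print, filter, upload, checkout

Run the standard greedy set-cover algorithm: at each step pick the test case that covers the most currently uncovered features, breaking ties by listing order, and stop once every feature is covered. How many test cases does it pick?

Pick 1: T4 covers 7 new features (login, import, export, print, sync, filter, checkout).
Pick 2: T6 covers 3 new features (archive, search, undo).
Pick 3: T3 covers 2 new features (share, upload).
Greedy uses 3 test cases.

3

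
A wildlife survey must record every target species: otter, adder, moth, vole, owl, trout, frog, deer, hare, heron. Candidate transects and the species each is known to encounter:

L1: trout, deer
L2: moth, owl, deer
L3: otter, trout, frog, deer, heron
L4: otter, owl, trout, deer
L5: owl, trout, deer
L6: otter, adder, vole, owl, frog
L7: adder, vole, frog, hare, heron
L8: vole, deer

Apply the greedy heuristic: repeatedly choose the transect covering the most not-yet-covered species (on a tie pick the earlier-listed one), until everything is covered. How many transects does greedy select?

Pick 1: L3 covers 5 new species (otter, trout, frog, deer, heron).
Pick 2: L6 covers 3 new species (adder, vole, owl).
Pick 3: L2 covers 1 new species (moth).
Pick 4: L7 covers 1 new species (hare).
Greedy uses 4 transects. (The true minimum is 3.)

4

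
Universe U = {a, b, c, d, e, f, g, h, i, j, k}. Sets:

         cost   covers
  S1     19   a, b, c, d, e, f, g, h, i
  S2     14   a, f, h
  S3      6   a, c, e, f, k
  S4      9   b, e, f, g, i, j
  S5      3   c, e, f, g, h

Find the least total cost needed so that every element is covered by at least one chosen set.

S1, S3, S4 cover every element at cost 19 + 6 + 9 = 34.
Any cover uses at least 3 sets; among all covering selections none totals below 34.
Greedy by coverage-per-cost would pick S5, S3, S4, S1 for 37 — worse than the optimum 34.

34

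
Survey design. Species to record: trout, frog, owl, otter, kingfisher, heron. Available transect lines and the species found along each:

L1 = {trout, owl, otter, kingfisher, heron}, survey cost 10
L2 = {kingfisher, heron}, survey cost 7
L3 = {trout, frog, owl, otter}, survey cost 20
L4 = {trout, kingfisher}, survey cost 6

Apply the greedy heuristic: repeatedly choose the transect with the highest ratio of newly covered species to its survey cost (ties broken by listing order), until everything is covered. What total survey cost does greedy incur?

Pick 1: L1 adds 5 new (trout, owl, otter, kingfisher, heron) at survey cost 10 (ratio 5/10).
Pick 2: L3 adds 1 new (frog) at survey cost 20 (ratio 1/20).
Greedy total survey cost: 10 + 20 = 30. (The true optimum is 27, so greedy overshoots here.)

30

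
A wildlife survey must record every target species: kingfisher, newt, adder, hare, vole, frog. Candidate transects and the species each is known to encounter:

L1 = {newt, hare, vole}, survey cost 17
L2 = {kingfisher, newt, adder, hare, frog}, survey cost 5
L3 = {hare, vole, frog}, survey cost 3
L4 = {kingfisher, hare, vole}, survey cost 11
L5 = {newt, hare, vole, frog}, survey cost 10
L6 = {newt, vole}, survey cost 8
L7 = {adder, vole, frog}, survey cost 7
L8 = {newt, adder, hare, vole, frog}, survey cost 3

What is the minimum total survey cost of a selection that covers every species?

L2, L3 cover every species at survey cost 5 + 3 = 8.
Any cover uses at least 2 transects; among all covering selections none totals below 8.

8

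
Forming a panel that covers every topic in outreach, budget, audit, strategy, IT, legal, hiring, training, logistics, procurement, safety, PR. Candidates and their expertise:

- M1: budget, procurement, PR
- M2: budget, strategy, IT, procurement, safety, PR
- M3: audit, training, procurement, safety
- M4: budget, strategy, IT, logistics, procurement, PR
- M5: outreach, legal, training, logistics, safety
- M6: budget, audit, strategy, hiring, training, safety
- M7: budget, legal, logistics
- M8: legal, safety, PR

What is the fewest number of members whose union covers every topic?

3

M2, M5, M6 together cover {outreach, budget, audit, strategy, IT, legal, hiring, training, logistics, procurement, safety, PR} — every topic.
No 2 of the 8 members cover everything (all 28 pairs fall short), so 3 is minimum.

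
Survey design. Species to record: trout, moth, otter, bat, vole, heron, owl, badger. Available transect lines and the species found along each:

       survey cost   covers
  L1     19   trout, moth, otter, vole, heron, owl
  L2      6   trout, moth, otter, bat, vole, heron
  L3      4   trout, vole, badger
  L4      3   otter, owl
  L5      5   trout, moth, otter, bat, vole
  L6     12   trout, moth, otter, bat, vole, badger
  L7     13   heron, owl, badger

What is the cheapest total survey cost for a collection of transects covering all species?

L2, L3, L4 cover every species at survey cost 6 + 4 + 3 = 13.
Any cover uses at least 2 transects; among all covering selections none totals below 13.

13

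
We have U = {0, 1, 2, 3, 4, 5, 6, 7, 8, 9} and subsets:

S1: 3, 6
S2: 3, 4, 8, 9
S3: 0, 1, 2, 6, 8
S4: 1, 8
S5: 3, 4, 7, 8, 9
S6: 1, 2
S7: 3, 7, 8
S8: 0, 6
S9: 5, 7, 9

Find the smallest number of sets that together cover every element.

3

S2, S3, S9 together cover {0, 1, 2, 3, 4, 5, 6, 7, 8, 9} — every element.
No 2 of the 9 sets cover everything (all 36 pairs fall short), so 3 is minimum.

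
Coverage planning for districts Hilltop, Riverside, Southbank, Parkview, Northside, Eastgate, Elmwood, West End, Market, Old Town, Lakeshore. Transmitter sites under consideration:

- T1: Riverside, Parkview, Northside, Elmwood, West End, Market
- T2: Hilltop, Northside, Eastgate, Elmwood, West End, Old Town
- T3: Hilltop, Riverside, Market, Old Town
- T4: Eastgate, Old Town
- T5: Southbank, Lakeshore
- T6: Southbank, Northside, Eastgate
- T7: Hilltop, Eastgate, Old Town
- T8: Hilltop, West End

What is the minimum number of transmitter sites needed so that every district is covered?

3

T1, T2, T5 together cover {Hilltop, Riverside, Southbank, Parkview, Northside, Eastgate, Elmwood, West End, Market, Old Town, Lakeshore} — every district.
No 2 of the 8 transmitter sites cover everything (all 28 pairs fall short), so 3 is minimum.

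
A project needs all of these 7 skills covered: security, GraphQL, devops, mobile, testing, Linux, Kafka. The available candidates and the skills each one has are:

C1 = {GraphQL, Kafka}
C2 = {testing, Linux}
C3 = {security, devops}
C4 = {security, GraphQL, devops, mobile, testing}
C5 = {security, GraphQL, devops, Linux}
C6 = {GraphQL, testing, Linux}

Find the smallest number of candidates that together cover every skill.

3

C1, C2, C4 together cover {security, GraphQL, devops, mobile, testing, Linux, Kafka} — every skill.
No 2 of the 6 candidates cover everything (all 15 pairs fall short), so 3 is minimum.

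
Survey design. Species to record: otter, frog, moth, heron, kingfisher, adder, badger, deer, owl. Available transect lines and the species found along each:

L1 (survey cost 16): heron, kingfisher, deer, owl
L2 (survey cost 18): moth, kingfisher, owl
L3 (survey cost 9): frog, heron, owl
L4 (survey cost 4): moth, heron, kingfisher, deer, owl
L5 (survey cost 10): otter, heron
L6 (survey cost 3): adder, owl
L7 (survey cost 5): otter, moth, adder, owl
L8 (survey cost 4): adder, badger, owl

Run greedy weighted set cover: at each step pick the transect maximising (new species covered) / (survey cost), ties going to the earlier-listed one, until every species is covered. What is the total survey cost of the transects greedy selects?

Pick 1: L4 adds 5 new (moth, heron, kingfisher, deer, owl) at survey cost 4 (ratio 5/4).
Pick 2: L8 adds 2 new (adder, badger) at survey cost 4 (ratio 2/4).
Pick 3: L7 adds 1 new (otter) at survey cost 5 (ratio 1/5).
Pick 4: L3 adds 1 new (frog) at survey cost 9 (ratio 1/9).
Greedy total survey cost: 4 + 4 + 5 + 9 = 22.

22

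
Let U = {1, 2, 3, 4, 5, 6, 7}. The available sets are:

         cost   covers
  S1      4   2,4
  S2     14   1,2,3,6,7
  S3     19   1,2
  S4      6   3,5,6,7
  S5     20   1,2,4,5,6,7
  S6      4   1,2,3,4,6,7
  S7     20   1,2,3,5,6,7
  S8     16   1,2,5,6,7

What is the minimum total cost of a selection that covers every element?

10

S4, S6 cover every element at cost 6 + 4 = 10.
Any cover uses at least 2 sets; among all covering selections none totals below 10.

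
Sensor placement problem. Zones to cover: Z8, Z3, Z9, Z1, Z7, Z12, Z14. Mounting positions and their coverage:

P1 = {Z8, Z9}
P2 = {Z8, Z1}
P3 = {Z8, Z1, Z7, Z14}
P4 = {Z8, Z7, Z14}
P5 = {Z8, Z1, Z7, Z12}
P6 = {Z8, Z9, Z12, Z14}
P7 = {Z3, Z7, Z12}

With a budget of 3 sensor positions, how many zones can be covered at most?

7

Choosing P1, P3, P7 covers {Z8, Z3, Z9, Z1, Z7, Z12, Z14} — 7 zones.
That is all 7 zones.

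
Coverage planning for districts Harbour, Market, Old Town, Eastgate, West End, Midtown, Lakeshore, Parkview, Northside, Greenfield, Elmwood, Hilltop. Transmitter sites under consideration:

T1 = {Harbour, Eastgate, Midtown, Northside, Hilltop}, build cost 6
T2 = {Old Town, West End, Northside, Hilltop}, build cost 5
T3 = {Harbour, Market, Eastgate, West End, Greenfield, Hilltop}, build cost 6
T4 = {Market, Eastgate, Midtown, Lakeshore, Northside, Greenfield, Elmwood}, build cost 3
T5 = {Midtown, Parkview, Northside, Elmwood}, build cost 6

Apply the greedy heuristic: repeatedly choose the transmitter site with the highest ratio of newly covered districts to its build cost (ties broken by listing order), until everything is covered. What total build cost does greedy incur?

Pick 1: T4 adds 7 new (Market, Eastgate, Midtown, Lakeshore, Northside, Greenfield, Elmwood) at build cost 3 (ratio 7/3).
Pick 2: T2 adds 3 new (Old Town, West End, Hilltop) at build cost 5 (ratio 3/5).
Pick 3: T1 adds 1 new (Harbour) at build cost 6 (ratio 1/6).
Pick 4: T5 adds 1 new (Parkview) at build cost 6 (ratio 1/6).
Greedy total build cost: 3 + 5 + 6 + 6 = 20.

20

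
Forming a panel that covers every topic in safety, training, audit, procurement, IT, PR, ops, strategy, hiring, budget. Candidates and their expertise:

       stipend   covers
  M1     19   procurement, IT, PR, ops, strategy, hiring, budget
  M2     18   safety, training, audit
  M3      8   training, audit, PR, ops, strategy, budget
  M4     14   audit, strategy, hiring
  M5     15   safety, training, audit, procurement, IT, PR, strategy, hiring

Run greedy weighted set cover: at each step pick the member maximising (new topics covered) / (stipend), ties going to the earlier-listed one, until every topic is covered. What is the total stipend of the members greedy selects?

23

Pick 1: M3 adds 6 new (training, audit, PR, ops, strategy, budget) at stipend 8 (ratio 6/8).
Pick 2: M5 adds 4 new (safety, procurement, IT, hiring) at stipend 15 (ratio 4/15).
Greedy total stipend: 8 + 15 = 23.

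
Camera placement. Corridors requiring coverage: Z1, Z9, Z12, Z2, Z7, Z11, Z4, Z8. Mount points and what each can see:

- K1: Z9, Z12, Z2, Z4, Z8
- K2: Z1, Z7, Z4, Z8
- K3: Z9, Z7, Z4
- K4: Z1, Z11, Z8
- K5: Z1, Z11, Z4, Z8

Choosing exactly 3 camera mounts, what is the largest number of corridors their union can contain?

Choosing K1, K2, K4 covers {Z1, Z9, Z12, Z2, Z7, Z11, Z4, Z8} — 8 corridors.
That is all 8 corridors.

8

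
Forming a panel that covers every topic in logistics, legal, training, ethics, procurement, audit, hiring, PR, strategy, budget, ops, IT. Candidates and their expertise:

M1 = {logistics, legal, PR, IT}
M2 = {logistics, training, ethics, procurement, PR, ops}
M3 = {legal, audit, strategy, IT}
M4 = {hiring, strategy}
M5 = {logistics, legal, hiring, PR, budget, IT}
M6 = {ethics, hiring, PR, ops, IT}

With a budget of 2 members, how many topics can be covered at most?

10

Choosing M2, M3 covers {logistics, legal, training, ethics, procurement, audit, PR, strategy, ops, IT} — 10 topics.
No choice of 2 members does better; here hiring, budget are left uncovered.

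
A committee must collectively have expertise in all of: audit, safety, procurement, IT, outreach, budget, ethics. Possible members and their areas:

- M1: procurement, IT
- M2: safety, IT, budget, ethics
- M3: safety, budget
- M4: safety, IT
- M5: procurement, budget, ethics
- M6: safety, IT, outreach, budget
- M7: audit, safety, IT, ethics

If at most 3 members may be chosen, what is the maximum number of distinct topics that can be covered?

Choosing M1, M6, M7 covers {audit, safety, procurement, IT, outreach, budget, ethics} — 7 topics.
That is all 7 topics.

7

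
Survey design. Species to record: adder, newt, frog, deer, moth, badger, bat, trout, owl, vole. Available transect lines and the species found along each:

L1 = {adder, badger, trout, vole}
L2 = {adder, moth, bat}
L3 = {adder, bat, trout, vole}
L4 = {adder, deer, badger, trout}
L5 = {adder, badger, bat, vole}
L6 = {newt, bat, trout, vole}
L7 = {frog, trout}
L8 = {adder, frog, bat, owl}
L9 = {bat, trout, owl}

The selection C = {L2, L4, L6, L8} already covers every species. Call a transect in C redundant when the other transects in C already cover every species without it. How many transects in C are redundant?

0

Drop L2: moth uncovered — not redundant.
Drop L4: deer, badger uncovered — not redundant.
Drop L6: newt, vole uncovered — not redundant.
Drop L8: frog, owl uncovered — not redundant.
None of the transects in C is redundant.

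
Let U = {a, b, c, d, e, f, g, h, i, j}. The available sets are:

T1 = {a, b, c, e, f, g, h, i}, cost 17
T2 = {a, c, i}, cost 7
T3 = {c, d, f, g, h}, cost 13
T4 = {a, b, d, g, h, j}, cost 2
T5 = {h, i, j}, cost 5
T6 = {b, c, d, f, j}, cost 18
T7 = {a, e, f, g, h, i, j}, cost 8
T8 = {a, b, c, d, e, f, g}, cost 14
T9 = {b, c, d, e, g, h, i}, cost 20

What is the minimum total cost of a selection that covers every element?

17

T2, T4, T7 cover every element at cost 7 + 2 + 8 = 17.
Any cover uses at least 2 sets; among all covering selections none totals below 17.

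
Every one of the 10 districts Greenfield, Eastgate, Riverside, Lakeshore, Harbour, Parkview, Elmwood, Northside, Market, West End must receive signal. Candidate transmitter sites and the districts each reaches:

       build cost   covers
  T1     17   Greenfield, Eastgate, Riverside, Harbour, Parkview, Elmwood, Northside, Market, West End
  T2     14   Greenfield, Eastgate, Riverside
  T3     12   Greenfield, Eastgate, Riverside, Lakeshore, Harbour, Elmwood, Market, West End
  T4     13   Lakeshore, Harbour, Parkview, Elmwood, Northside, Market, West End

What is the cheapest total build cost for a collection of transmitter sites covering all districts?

25

T3, T4 cover every district at build cost 12 + 13 = 25.
Any cover uses at least 2 transmitter sites; among all covering selections none totals below 25.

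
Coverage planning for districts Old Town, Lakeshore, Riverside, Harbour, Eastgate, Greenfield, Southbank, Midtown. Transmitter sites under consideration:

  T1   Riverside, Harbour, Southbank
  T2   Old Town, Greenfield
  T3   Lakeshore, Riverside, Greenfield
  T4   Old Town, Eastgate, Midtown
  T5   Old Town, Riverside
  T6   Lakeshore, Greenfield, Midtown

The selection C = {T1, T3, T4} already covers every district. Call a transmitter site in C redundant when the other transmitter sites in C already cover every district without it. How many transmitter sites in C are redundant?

Drop T1: Harbour, Southbank uncovered — not redundant.
Drop T3: Lakeshore, Greenfield uncovered — not redundant.
Drop T4: Old Town, Eastgate, Midtown uncovered — not redundant.
None of the transmitter sites in C is redundant.

0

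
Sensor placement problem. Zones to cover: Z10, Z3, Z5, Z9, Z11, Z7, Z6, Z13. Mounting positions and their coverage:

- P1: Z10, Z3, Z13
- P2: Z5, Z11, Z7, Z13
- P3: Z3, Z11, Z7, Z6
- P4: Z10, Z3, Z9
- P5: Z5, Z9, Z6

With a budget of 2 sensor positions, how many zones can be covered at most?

Choosing P2, P4 covers {Z10, Z3, Z5, Z9, Z11, Z7, Z13} — 7 zones.
No choice of 2 sensor positions does better; here Z6 is left uncovered.

7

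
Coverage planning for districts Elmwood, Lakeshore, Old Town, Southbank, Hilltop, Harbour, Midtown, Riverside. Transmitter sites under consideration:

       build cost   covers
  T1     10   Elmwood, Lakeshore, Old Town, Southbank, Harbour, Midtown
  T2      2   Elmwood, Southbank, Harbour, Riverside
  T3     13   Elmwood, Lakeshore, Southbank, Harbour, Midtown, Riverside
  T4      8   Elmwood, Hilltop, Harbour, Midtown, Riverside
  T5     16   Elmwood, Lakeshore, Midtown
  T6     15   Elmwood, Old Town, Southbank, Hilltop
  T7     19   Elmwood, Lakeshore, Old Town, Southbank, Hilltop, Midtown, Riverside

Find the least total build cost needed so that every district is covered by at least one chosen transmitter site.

18

T1, T4 cover every district at build cost 10 + 8 = 18.
Any cover uses at least 2 transmitter sites; among all covering selections none totals below 18.
Greedy by coverage-per-build cost would pick T2, T1, T4 for 20 — worse than the optimum 18.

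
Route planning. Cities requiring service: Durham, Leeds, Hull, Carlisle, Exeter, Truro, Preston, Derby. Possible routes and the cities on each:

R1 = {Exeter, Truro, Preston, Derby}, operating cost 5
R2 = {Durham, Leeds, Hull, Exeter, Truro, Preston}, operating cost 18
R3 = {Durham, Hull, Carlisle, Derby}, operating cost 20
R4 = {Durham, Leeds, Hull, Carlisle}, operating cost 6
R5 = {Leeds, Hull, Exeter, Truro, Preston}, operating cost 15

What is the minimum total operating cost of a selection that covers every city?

11

R1, R4 cover every city at operating cost 5 + 6 = 11.
Any cover uses at least 2 routes; among all covering selections none totals below 11.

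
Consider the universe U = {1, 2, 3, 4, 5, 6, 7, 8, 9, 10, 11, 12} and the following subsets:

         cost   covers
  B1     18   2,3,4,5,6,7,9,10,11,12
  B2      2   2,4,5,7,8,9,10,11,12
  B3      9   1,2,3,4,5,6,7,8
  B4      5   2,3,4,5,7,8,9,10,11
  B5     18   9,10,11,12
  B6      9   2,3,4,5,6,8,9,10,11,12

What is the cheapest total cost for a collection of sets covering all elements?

B2, B3 cover every element at cost 2 + 9 = 11.
Any cover uses at least 2 sets; among all covering selections none totals below 11.

11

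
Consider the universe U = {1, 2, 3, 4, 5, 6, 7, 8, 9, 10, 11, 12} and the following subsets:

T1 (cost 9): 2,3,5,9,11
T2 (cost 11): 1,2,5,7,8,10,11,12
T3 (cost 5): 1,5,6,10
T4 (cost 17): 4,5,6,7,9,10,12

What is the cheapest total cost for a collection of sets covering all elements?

37

T1, T2, T4 cover every element at cost 9 + 11 + 17 = 37.
Any cover uses at least 3 sets; among all covering selections none totals below 37.
Greedy by coverage-per-cost would pick T3, T2, T1, T4 for 42 — worse than the optimum 37.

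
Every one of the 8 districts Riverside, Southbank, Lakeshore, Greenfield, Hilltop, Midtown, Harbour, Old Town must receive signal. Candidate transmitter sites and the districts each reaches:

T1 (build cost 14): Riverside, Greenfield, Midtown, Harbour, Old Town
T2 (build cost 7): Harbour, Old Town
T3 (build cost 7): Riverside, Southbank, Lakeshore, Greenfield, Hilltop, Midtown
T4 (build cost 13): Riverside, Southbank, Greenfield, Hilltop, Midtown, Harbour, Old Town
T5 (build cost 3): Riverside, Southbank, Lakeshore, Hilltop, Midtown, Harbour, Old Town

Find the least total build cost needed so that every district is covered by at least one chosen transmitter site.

T3, T5 cover every district at build cost 7 + 3 = 10.
Any cover uses at least 2 transmitter sites; among all covering selections none totals below 10.

10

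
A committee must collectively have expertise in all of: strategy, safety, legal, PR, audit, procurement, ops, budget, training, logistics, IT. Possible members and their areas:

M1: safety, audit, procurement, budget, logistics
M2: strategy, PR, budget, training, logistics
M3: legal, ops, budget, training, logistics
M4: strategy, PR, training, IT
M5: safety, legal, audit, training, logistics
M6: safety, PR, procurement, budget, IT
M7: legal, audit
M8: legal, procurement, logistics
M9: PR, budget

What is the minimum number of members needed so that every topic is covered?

M1, M3, M4 together cover {strategy, safety, legal, PR, audit, procurement, ops, budget, training, logistics, IT} — every topic.
No 2 of the 9 members cover everything (all 36 pairs fall short), so 3 is minimum.

3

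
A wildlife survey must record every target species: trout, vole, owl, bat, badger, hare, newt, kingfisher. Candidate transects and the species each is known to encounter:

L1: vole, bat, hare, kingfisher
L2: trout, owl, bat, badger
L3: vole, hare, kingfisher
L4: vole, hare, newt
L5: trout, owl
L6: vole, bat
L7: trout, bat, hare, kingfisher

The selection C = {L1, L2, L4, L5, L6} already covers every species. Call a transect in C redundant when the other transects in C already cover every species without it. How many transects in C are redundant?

2

Drop L1: kingfisher uncovered — not redundant.
Drop L2: badger uncovered — not redundant.
Drop L4: newt uncovered — not redundant.
Drop L5: the rest still cover every species — redundant.
Drop L6: the rest still cover every species — redundant.
2 redundant: L5, L6.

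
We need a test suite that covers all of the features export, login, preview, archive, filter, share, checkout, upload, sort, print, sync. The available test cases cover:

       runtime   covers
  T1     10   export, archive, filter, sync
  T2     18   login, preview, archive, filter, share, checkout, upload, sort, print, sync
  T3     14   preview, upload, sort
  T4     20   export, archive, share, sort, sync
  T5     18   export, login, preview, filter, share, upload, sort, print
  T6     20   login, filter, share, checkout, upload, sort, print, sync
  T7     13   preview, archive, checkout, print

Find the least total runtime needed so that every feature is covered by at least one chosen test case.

28

T1, T2 cover every feature at runtime 10 + 18 = 28.
Any cover uses at least 2 test cases; among all covering selections none totals below 28.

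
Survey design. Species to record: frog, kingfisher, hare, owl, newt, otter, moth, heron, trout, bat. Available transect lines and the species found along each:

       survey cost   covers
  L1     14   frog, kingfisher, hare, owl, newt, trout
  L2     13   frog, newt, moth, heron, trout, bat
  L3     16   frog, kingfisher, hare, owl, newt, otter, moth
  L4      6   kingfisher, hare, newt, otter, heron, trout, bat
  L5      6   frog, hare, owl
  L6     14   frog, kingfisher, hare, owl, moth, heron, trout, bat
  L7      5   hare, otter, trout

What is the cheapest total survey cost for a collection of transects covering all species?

20

L4, L6 cover every species at survey cost 6 + 14 = 20.
Any cover uses at least 2 transects; among all covering selections none totals below 20.
Greedy by coverage-per-survey cost would pick L4, L5, L2 for 25 — worse than the optimum 20.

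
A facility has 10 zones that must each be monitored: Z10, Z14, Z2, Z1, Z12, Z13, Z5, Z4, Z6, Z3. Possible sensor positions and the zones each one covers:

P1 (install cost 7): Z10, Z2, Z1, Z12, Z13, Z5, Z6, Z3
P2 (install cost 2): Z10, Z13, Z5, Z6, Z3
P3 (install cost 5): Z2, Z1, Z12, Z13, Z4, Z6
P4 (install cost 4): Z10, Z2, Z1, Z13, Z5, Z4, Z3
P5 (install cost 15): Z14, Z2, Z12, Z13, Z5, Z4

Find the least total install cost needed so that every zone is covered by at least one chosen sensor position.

21

P2, P4, P5 cover every zone at install cost 2 + 4 + 15 = 21.
Any cover uses at least 2 sensor positions; among all covering selections none totals below 21.
Greedy by coverage-per-install cost would pick P2, P3, P5 for 22 — worse than the optimum 21.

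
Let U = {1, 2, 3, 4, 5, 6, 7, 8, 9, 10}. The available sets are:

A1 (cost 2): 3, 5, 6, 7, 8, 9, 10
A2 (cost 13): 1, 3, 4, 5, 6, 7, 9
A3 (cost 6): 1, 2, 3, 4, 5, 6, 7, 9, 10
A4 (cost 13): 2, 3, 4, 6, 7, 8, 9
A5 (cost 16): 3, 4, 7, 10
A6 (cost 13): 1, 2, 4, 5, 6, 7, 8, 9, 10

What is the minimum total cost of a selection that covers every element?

A1, A3 cover every element at cost 2 + 6 = 8.
Any cover uses at least 2 sets; among all covering selections none totals below 8.

8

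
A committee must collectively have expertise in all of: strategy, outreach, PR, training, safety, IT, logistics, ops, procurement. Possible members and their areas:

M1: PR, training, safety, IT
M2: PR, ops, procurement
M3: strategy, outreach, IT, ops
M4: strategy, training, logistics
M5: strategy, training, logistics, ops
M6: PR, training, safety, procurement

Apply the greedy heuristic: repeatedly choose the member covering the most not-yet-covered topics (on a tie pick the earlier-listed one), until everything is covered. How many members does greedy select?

Pick 1: M1 covers 4 new topics (PR, training, safety, IT).
Pick 2: M3 covers 3 new topics (strategy, outreach, ops).
Pick 3: M2 covers 1 new topics (procurement).
Pick 4: M4 covers 1 new topics (logistics).
Greedy uses 4 members. (The true minimum is 3.)

4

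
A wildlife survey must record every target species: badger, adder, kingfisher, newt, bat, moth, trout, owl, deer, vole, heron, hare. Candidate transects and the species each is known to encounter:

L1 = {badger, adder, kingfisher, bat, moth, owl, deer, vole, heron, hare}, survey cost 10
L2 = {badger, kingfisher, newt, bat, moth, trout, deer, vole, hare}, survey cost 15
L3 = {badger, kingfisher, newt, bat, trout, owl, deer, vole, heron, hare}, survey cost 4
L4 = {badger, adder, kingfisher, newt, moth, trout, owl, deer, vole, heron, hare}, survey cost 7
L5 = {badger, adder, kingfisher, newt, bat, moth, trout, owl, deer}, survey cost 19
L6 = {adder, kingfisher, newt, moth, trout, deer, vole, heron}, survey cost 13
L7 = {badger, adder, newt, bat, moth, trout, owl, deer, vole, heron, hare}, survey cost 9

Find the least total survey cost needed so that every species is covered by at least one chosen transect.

11

L3, L4 cover every species at survey cost 4 + 7 = 11.
Any cover uses at least 2 transects; among all covering selections none totals below 11.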